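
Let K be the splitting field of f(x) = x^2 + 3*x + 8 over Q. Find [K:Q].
[K:Q] = 2

The discriminant of x^2 + (3)*x + (8) is b^2 - 4c = 9 - (32) = -23. Since -23 is not a perfect square in Q, the polynomial is irreducible over Q. Its two roots generate a degree-2 extension, so [K:Q] = 2.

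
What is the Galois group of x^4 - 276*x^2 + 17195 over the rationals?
Gal(K/Q) = V_4 (Klein four-group, Z/2Z × Z/2Z)

f factors as (x^2 - 95)(x^2 - 181), so the splitting field is K = Q(sqrt(95), sqrt(181)). The elements 95, 181, 17195 are all non-squares in Q, so sqrt(95) and sqrt(181) generate independent quadratic extensions. Thus [K:Q] = 4 and Gal(K/Q) is generated by the two order-2 automorphisms sqrt(95) ↦ -sqrt(95) and sqrt(181) ↦ -sqrt(181), giving V_4.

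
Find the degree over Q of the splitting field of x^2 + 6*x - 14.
[K:Q] = 2

The discriminant of x^2 + (6)*x + (-14) is b^2 - 4c = 36 - (-56) = 92. Since 92 is not a perfect square in Q, the polynomial is irreducible over Q. Its two roots generate a degree-2 extension, so [K:Q] = 2.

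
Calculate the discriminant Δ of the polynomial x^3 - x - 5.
Δ = -671

For a depressed cubic x^3 + p x + q the discriminant is Δ = -4 p^3 - 27 q^2 = -4*(-1)^3 - 27*(-5)^2 = 4 - 675 = -671.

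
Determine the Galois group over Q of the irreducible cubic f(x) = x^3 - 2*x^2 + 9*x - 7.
Gal(K/Q) = S_3 (symmetric group of order 6)

Compute the discriminant of x^3 + (-2)*x^2 + (9)*x + (-7): Δ = -1871. Since Δ is not a rational square, the Galois group is not contained in A_3; it must be the full S_3 (irreducibility of the cubic rules out anything smaller).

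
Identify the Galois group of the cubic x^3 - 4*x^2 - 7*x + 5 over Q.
Gal(K/Q) = S_3 (symmetric group of order 6)

Compute the discriminant of x^3 + (-4)*x^2 + (-7)*x + (5): Δ = 5281. Since Δ is not a rational square, the Galois group is not contained in A_3; it must be the full S_3 (irreducibility of the cubic rules out anything smaller).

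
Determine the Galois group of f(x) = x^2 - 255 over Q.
Gal(K/Q) = Z/2Z (cyclic of order 2)

x^2 - 255 is irreducible over Q since 255 is not a rational square. The splitting field Q(sqrt(255)) has degree 2 over Q, and its unique nontrivial automorphism is sqrt(255) ↦ -sqrt(255). Hence Gal(Q(sqrt(255))/Q) = Z/2Z.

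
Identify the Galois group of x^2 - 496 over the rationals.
Gal(K/Q) = Z/2Z (cyclic of order 2)

x^2 - 496 is irreducible over Q since 496 is not a rational square. The splitting field Q(sqrt(496)) has degree 2 over Q, and its unique nontrivial automorphism is sqrt(496) ↦ -sqrt(496). Hence Gal(Q(sqrt(496))/Q) = Z/2Z.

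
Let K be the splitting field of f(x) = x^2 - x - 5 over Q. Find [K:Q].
[K:Q] = 2

The discriminant of x^2 + (-1)*x + (-5) is b^2 - 4c = 1 - (-20) = 21. Since 21 is not a perfect square in Q, the polynomial is irreducible over Q. Its two roots generate a degree-2 extension, so [K:Q] = 2.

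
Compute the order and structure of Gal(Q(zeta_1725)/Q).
|Gal(Q(zeta_1725)/Q)| = phi(1725) = 880; group ≅ (Z/1725Z)^* ≅ Z/2Z × Z/20Z × Z/22Z

The n-th cyclotomic polynomial Φ_1725(x) is the minimal polynomial of zeta_1725 over Q and has degree phi(1725) = 880. So Q(zeta_1725) is a degree-880 Galois extension with Galois group (Z/1725Z)^*. By CRT, (Z/1725Z)^* ≅ (Z/3Z)^* × (Z/25Z)^* × (Z/23Z)^*. Each prime-power unit group is (Z/3Z)^* ≅ Z/2Z; (Z/25Z)^* ≅ Z/20Z; (Z/23Z)^* ≅ Z/22Z. Hence Gal(Q(zeta_1725)/Q) ≅ Z/2Z × Z/20Z × Z/22Z.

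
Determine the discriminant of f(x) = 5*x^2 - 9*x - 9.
Δ = 261

For a quadratic a x^2 + b x + c the discriminant is Δ = b^2 - 4ac = (-9)^2 - 4*(5)*(-9) = 81 - (-180) = 261.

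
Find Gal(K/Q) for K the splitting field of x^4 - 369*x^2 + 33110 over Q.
Gal(K/Q) = V_4 (Klein four-group, Z/2Z × Z/2Z)

f factors as (x^2 - 215)(x^2 - 154), so the splitting field is K = Q(sqrt(215), sqrt(154)). The elements 215, 154, 33110 are all non-squares in Q, so sqrt(215) and sqrt(154) generate independent quadratic extensions. Thus [K:Q] = 4 and Gal(K/Q) is generated by the two order-2 automorphisms sqrt(215) ↦ -sqrt(215) and sqrt(154) ↦ -sqrt(154), giving V_4.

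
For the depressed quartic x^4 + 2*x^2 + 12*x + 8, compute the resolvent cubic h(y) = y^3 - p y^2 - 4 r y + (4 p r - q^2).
h(y) = y^3 - 2*y^2 - 32*y - 80

Identify coefficients: p = 2, q = 12, r = 8.
Plug into h(y) = y^3 - p y^2 - 4 r y + (4 p r - q^2):
  h(y) = y^3 - (2) y^2 - 4*(8) y + (4*(2)*(8) - (12)^2)
       = y^3 + (-2) y^2 + (-32) y + (-80).
Simplifying: h(y) = y^3 - 2*y^2 - 32*y - 80.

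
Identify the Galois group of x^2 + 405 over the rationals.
Gal(K/Q) = Z/2Z (cyclic of order 2)

x^2 + 405 is irreducible over Q since -405 is not a rational square. The splitting field Q(sqrt(-405)) has degree 2 over Q, and its unique nontrivial automorphism is sqrt(-405) ↦ -sqrt(-405). Hence Gal(Q(sqrt(-405))/Q) = Z/2Z.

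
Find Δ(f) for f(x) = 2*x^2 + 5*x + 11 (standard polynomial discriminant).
Δ = -63

For a quadratic a x^2 + b x + c the discriminant is Δ = b^2 - 4ac = (5)^2 - 4*(2)*(11) = 25 - (88) = -63.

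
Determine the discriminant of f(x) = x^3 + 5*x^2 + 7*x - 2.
Δ = -515

For x^3 + a x^2 + b x + c the discriminant is Δ = 18 a b c - 4 a^3 c + a^2 b^2 - 4 b^3 - 27 c^2.
Plug a = 5, b = 7, c = -2:
  18*(5)*(7)*(-2) - 4*(5)^3*(-2) + (5)^2*(7)^2 - 4*(7)^3 - 27*(-2)^2
  = -1260 + (1000) + 1225 + (-1372) + (-108)
  = -515.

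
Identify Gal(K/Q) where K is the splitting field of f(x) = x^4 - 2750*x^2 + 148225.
Gal(K/Q) = Z/2Z (cyclic of order 2)

f factors as (x^2 - 2695)(x^2 - 55), so the splitting field is K = Q(sqrt(2695), sqrt(55)). The squarefree part of 2695 is 55 and the squarefree part of 55 is also 55, so sqrt(2695) and sqrt(55) are both rational multiples of sqrt(55). Hence Q(sqrt(2695)) = Q(sqrt(55)) = Q(sqrt(55)), and the splitting field collapses to a single degree-2 extension with Galois group Z/2Z.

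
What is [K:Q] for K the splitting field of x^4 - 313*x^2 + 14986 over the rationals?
[K:Q] = 4

f factors as (x^2 - 254)(x^2 - 59); the splitting field is K = Q(sqrt(254), sqrt(59)). Since 254, 59, and 14986 are all non-squares in Q, the three subfields Q(sqrt(254)), Q(sqrt(59)), Q(sqrt(14986)) are distinct degree-2 extensions, so [K:Q] = 4 (Klein four Galois group).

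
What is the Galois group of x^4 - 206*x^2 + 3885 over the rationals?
Gal(K/Q) = V_4 (Klein four-group, Z/2Z × Z/2Z)

f factors as (x^2 - 185)(x^2 - 21), so the splitting field is K = Q(sqrt(185), sqrt(21)). The elements 185, 21, 3885 are all non-squares in Q, so sqrt(185) and sqrt(21) generate independent quadratic extensions. Thus [K:Q] = 4 and Gal(K/Q) is generated by the two order-2 automorphisms sqrt(185) ↦ -sqrt(185) and sqrt(21) ↦ -sqrt(21), giving V_4.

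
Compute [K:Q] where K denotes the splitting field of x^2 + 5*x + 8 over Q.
[K:Q] = 2

The discriminant of x^2 + (5)*x + (8) is b^2 - 4c = 25 - (32) = -7. Since -7 is not a perfect square in Q, the polynomial is irreducible over Q. Its two roots generate a degree-2 extension, so [K:Q] = 2.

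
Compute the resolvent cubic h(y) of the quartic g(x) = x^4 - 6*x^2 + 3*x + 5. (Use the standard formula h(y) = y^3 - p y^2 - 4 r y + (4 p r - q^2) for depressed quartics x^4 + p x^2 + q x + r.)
h(y) = y^3 + 6*y^2 - 20*y - 129

Identify coefficients: p = -6, q = 3, r = 5.
Plug into h(y) = y^3 - p y^2 - 4 r y + (4 p r - q^2):
  h(y) = y^3 - (-6) y^2 - 4*(5) y + (4*(-6)*(5) - (3)^2)
       = y^3 + (6) y^2 + (-20) y + (-129).
Simplifying: h(y) = y^3 + 6*y^2 - 20*y - 129.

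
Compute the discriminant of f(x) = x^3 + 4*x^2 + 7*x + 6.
Δ = -72

For x^3 + a x^2 + b x + c the discriminant is Δ = 18 a b c - 4 a^3 c + a^2 b^2 - 4 b^3 - 27 c^2.
Plug a = 4, b = 7, c = 6:
  18*(4)*(7)*(6) - 4*(4)^3*(6) + (4)^2*(7)^2 - 4*(7)^3 - 27*(6)^2
  = 3024 + (-1536) + 784 + (-1372) + (-972)
  = -72.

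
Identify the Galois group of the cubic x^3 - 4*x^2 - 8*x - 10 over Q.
Gal(K/Q) = S_3 (symmetric group of order 6)

Compute the discriminant of x^3 + (-4)*x^2 + (-8)*x + (-10): Δ = -7948. Since Δ is not a rational square, the Galois group is not contained in A_3; it must be the full S_3 (irreducibility of the cubic rules out anything smaller).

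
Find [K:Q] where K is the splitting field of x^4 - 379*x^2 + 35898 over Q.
[K:Q] = 4

f factors as (x^2 - 186)(x^2 - 193); the splitting field is K = Q(sqrt(186), sqrt(193)). Since 186, 193, and 35898 are all non-squares in Q, the three subfields Q(sqrt(186)), Q(sqrt(193)), Q(sqrt(35898)) are distinct degree-2 extensions, so [K:Q] = 4 (Klein four Galois group).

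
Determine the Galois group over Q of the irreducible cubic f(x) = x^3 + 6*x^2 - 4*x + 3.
Gal(K/Q) = S_3 (symmetric group of order 6)

Compute the discriminant of x^3 + (6)*x^2 + (-4)*x + (3): Δ = -3299. Since Δ is not a rational square, the Galois group is not contained in A_3; it must be the full S_3 (irreducibility of the cubic rules out anything smaller).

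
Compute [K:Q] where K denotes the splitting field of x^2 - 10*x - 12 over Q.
[K:Q] = 2

The discriminant of x^2 + (-10)*x + (-12) is b^2 - 4c = 100 - (-48) = 148. Since 148 is not a perfect square in Q, the polynomial is irreducible over Q. Its two roots generate a degree-2 extension, so [K:Q] = 2.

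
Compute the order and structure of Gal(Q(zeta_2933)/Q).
|Gal(Q(zeta_2933)/Q)| = phi(2933) = 2508; group ≅ (Z/2933Z)^* ≅ Z/6Z × Z/418Z

The n-th cyclotomic polynomial Φ_2933(x) is the minimal polynomial of zeta_2933 over Q and has degree phi(2933) = 2508. So Q(zeta_2933) is a degree-2508 Galois extension with Galois group (Z/2933Z)^*. By CRT, (Z/2933Z)^* ≅ (Z/7Z)^* × (Z/419Z)^*. Each prime-power unit group is (Z/7Z)^* ≅ Z/6Z; (Z/419Z)^* ≅ Z/418Z. Hence Gal(Q(zeta_2933)/Q) ≅ Z/6Z × Z/418Z.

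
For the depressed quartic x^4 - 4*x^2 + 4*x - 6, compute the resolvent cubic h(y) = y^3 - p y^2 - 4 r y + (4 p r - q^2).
h(y) = y^3 + 4*y^2 + 24*y + 80

Identify coefficients: p = -4, q = 4, r = -6.
Plug into h(y) = y^3 - p y^2 - 4 r y + (4 p r - q^2):
  h(y) = y^3 - (-4) y^2 - 4*(-6) y + (4*(-4)*(-6) - (4)^2)
       = y^3 + (4) y^2 + (24) y + (80).
Simplifying: h(y) = y^3 + 4*y^2 + 24*y + 80.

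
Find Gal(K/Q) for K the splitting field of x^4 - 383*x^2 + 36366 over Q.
Gal(K/Q) = V_4 (Klein four-group, Z/2Z × Z/2Z)

f factors as (x^2 - 209)(x^2 - 174), so the splitting field is K = Q(sqrt(209), sqrt(174)). The elements 209, 174, 36366 are all non-squares in Q, so sqrt(209) and sqrt(174) generate independent quadratic extensions. Thus [K:Q] = 4 and Gal(K/Q) is generated by the two order-2 automorphisms sqrt(209) ↦ -sqrt(209) and sqrt(174) ↦ -sqrt(174), giving V_4.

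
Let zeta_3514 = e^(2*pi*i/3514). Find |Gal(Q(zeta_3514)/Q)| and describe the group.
|Gal(Q(zeta_3514)/Q)| = phi(3514) = 1500; group ≅ (Z/3514Z)^* ≅ Z/6Z × Z/250Z

The n-th cyclotomic polynomial Φ_3514(x) is the minimal polynomial of zeta_3514 over Q and has degree phi(3514) = 1500. So Q(zeta_3514) is a degree-1500 Galois extension with Galois group (Z/3514Z)^*. By CRT, (Z/3514Z)^* ≅ (Z/2Z)^* × (Z/7Z)^* × (Z/251Z)^*. Each prime-power unit group is (Z/2Z)^* ≅ trivial group (order 1); (Z/7Z)^* ≅ Z/6Z; (Z/251Z)^* ≅ Z/250Z. Hence Gal(Q(zeta_3514)/Q) ≅ Z/6Z × Z/250Z.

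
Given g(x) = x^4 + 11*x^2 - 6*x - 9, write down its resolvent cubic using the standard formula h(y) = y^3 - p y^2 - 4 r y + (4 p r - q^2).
h(y) = y^3 - 11*y^2 + 36*y - 432

Identify coefficients: p = 11, q = -6, r = -9.
Plug into h(y) = y^3 - p y^2 - 4 r y + (4 p r - q^2):
  h(y) = y^3 - (11) y^2 - 4*(-9) y + (4*(11)*(-9) - (-6)^2)
       = y^3 + (-11) y^2 + (36) y + (-432).
Simplifying: h(y) = y^3 - 11*y^2 + 36*y - 432.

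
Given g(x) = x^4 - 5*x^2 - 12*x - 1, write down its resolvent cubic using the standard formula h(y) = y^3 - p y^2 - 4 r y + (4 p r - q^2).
h(y) = y^3 + 5*y^2 + 4*y - 124

Identify coefficients: p = -5, q = -12, r = -1.
Plug into h(y) = y^3 - p y^2 - 4 r y + (4 p r - q^2):
  h(y) = y^3 - (-5) y^2 - 4*(-1) y + (4*(-5)*(-1) - (-12)^2)
       = y^3 + (5) y^2 + (4) y + (-124).
Simplifying: h(y) = y^3 + 5*y^2 + 4*y - 124.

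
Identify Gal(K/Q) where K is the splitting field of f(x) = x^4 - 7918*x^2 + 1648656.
Gal(K/Q) = Z/2Z (cyclic of order 2)

f factors as (x^2 - 7704)(x^2 - 214), so the splitting field is K = Q(sqrt(7704), sqrt(214)). The squarefree part of 7704 is 214 and the squarefree part of 214 is also 214, so sqrt(7704) and sqrt(214) are both rational multiples of sqrt(214). Hence Q(sqrt(7704)) = Q(sqrt(214)) = Q(sqrt(214)), and the splitting field collapses to a single degree-2 extension with Galois group Z/2Z.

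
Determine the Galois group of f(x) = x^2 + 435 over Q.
Gal(K/Q) = Z/2Z (cyclic of order 2)

x^2 + 435 is irreducible over Q since -435 is not a rational square. The splitting field Q(sqrt(-435)) has degree 2 over Q, and its unique nontrivial automorphism is sqrt(-435) ↦ -sqrt(-435). Hence Gal(Q(sqrt(-435))/Q) = Z/2Z.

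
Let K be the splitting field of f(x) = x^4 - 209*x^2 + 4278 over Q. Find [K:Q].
[K:Q] = 4

f factors as (x^2 - 186)(x^2 - 23); the splitting field is K = Q(sqrt(186), sqrt(23)). Since 186, 23, and 4278 are all non-squares in Q, the three subfields Q(sqrt(186)), Q(sqrt(23)), Q(sqrt(4278)) are distinct degree-2 extensions, so [K:Q] = 4 (Klein four Galois group).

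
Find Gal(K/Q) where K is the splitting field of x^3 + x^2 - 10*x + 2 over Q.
Gal(K/Q) = S_3 (symmetric group of order 6)

Compute the discriminant of x^3 + (1)*x^2 + (-10)*x + (2): Δ = 3624. Since Δ is not a rational square, the Galois group is not contained in A_3; it must be the full S_3 (irreducibility of the cubic rules out anything smaller).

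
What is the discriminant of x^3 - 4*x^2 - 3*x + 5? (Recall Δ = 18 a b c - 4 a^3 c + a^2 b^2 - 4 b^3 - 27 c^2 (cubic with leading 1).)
Δ = 1937

For x^3 + a x^2 + b x + c the discriminant is Δ = 18 a b c - 4 a^3 c + a^2 b^2 - 4 b^3 - 27 c^2.
Plug a = -4, b = -3, c = 5:
  18*(-4)*(-3)*(5) - 4*(-4)^3*(5) + (-4)^2*(-3)^2 - 4*(-3)^3 - 27*(5)^2
  = 1080 + (1280) + 144 + (108) + (-675)
  = 1937.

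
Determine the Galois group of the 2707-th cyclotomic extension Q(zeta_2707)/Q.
|Gal(Q(zeta_2707)/Q)| = phi(2707) = 2706; group ≅ (Z/2707Z)^* ≅ Z/2706Z

The n-th cyclotomic polynomial Φ_2707(x) is the minimal polynomial of zeta_2707 over Q and has degree phi(2707) = 2706. So Q(zeta_2707) is a degree-2706 Galois extension with Galois group (Z/2707Z)^*. (Z/2707Z)^* is cyclic since 2707 is an odd prime power (or 4). Hence Gal(Q(zeta_2707)/Q) ≅ Z/2706Z.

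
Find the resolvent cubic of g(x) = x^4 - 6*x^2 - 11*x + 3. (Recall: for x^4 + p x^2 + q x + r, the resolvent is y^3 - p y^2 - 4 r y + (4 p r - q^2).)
h(y) = y^3 + 6*y^2 - 12*y - 193

Identify coefficients: p = -6, q = -11, r = 3.
Plug into h(y) = y^3 - p y^2 - 4 r y + (4 p r - q^2):
  h(y) = y^3 - (-6) y^2 - 4*(3) y + (4*(-6)*(3) - (-11)^2)
       = y^3 + (6) y^2 + (-12) y + (-193).
Simplifying: h(y) = y^3 + 6*y^2 - 12*y - 193.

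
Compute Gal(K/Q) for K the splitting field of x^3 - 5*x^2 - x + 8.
Gal(K/Q) = S_3 (symmetric group of order 6)

Compute the discriminant of x^3 + (-5)*x^2 + (-1)*x + (8): Δ = 3021. Since Δ is not a rational square, the Galois group is not contained in A_3; it must be the full S_3 (irreducibility of the cubic rules out anything smaller).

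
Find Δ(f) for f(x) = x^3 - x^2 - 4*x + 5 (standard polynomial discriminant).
Δ = -23

For x^3 + a x^2 + b x + c the discriminant is Δ = 18 a b c - 4 a^3 c + a^2 b^2 - 4 b^3 - 27 c^2.
Plug a = -1, b = -4, c = 5:
  18*(-1)*(-4)*(5) - 4*(-1)^3*(5) + (-1)^2*(-4)^2 - 4*(-4)^3 - 27*(5)^2
  = 360 + (20) + 16 + (256) + (-675)
  = -23.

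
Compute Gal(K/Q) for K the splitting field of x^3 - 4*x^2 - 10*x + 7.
Gal(K/Q) = S_3 (symmetric group of order 6)

Compute the discriminant of x^3 + (-4)*x^2 + (-10)*x + (7): Δ = 11109. Since Δ is not a rational square, the Galois group is not contained in A_3; it must be the full S_3 (irreducibility of the cubic rules out anything smaller).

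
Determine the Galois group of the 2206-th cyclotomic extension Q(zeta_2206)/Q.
|Gal(Q(zeta_2206)/Q)| = phi(2206) = 1102; group ≅ (Z/2206Z)^* ≅ Z/1102Z

The n-th cyclotomic polynomial Φ_2206(x) is the minimal polynomial of zeta_2206 over Q and has degree phi(2206) = 1102. So Q(zeta_2206) is a degree-1102 Galois extension with Galois group (Z/2206Z)^*. By CRT, (Z/2206Z)^* ≅ (Z/2Z)^* × (Z/1103Z)^*. Each prime-power unit group is (Z/2Z)^* ≅ trivial group (order 1); (Z/1103Z)^* ≅ Z/1102Z. Hence Gal(Q(zeta_2206)/Q) ≅ Z/1102Z.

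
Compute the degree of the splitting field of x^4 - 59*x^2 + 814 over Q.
[K:Q] = 4

f factors as (x^2 - 37)(x^2 - 22); the splitting field is K = Q(sqrt(37), sqrt(22)). Since 37, 22, and 814 are all non-squares in Q, the three subfields Q(sqrt(37)), Q(sqrt(22)), Q(sqrt(814)) are distinct degree-2 extensions, so [K:Q] = 4 (Klein four Galois group).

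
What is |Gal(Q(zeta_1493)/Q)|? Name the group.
|Gal(Q(zeta_1493)/Q)| = phi(1493) = 1492; group ≅ (Z/1493Z)^* ≅ Z/1492Z

The n-th cyclotomic polynomial Φ_1493(x) is the minimal polynomial of zeta_1493 over Q and has degree phi(1493) = 1492. So Q(zeta_1493) is a degree-1492 Galois extension with Galois group (Z/1493Z)^*. (Z/1493Z)^* is cyclic since 1493 is an odd prime power (or 4). Hence Gal(Q(zeta_1493)/Q) ≅ Z/1492Z.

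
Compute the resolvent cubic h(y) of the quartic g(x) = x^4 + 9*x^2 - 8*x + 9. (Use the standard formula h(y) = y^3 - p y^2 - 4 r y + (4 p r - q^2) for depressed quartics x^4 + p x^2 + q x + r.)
h(y) = y^3 - 9*y^2 - 36*y + 260

Identify coefficients: p = 9, q = -8, r = 9.
Plug into h(y) = y^3 - p y^2 - 4 r y + (4 p r - q^2):
  h(y) = y^3 - (9) y^2 - 4*(9) y + (4*(9)*(9) - (-8)^2)
       = y^3 + (-9) y^2 + (-36) y + (260).
Simplifying: h(y) = y^3 - 9*y^2 - 36*y + 260.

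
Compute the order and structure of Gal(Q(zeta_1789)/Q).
|Gal(Q(zeta_1789)/Q)| = phi(1789) = 1788; group ≅ (Z/1789Z)^* ≅ Z/1788Z

The n-th cyclotomic polynomial Φ_1789(x) is the minimal polynomial of zeta_1789 over Q and has degree phi(1789) = 1788. So Q(zeta_1789) is a degree-1788 Galois extension with Galois group (Z/1789Z)^*. (Z/1789Z)^* is cyclic since 1789 is an odd prime power (or 4). Hence Gal(Q(zeta_1789)/Q) ≅ Z/1788Z.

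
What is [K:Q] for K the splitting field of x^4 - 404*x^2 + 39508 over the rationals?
[K:Q] = 4

f factors as (x^2 - 238)(x^2 - 166); the splitting field is K = Q(sqrt(238), sqrt(166)). Since 238, 166, and 39508 are all non-squares in Q, the three subfields Q(sqrt(238)), Q(sqrt(166)), Q(sqrt(39508)) are distinct degree-2 extensions, so [K:Q] = 4 (Klein four Galois group).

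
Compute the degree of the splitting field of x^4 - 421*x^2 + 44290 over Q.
[K:Q] = 4

f factors as (x^2 - 206)(x^2 - 215); the splitting field is K = Q(sqrt(206), sqrt(215)). Since 206, 215, and 44290 are all non-squares in Q, the three subfields Q(sqrt(206)), Q(sqrt(215)), Q(sqrt(44290)) are distinct degree-2 extensions, so [K:Q] = 4 (Klein four Galois group).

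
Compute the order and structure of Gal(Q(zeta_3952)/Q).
|Gal(Q(zeta_3952)/Q)| = phi(3952) = 1728; group ≅ (Z/3952Z)^* ≅ Z/2Z × Z/4Z × Z/12Z × Z/18Z

The n-th cyclotomic polynomial Φ_3952(x) is the minimal polynomial of zeta_3952 over Q and has degree phi(3952) = 1728. So Q(zeta_3952) is a degree-1728 Galois extension with Galois group (Z/3952Z)^*. By CRT, (Z/3952Z)^* ≅ (Z/16Z)^* × (Z/13Z)^* × (Z/19Z)^*. Each prime-power unit group is (Z/16Z)^* ≅ Z/2Z × Z/4Z; (Z/13Z)^* ≅ Z/12Z; (Z/19Z)^* ≅ Z/18Z. Hence Gal(Q(zeta_3952)/Q) ≅ Z/2Z × Z/4Z × Z/12Z × Z/18Z.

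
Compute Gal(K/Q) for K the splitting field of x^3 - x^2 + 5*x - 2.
Gal(K/Q) = S_3 (symmetric group of order 6)

Compute the discriminant of x^3 + (-1)*x^2 + (5)*x + (-2): Δ = -411. Since Δ is not a rational square, the Galois group is not contained in A_3; it must be the full S_3 (irreducibility of the cubic rules out anything smaller).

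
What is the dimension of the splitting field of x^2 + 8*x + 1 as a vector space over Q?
[K:Q] = 2

The discriminant of x^2 + (8)*x + (1) is b^2 - 4c = 64 - (4) = 60. Since 60 is not a perfect square in Q, the polynomial is irreducible over Q. Its two roots generate a degree-2 extension, so [K:Q] = 2.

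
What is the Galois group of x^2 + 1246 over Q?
Gal(K/Q) = Z/2Z (cyclic of order 2)

x^2 + 1246 is irreducible over Q since -1246 is not a rational square. The splitting field Q(sqrt(-1246)) has degree 2 over Q, and its unique nontrivial automorphism is sqrt(-1246) ↦ -sqrt(-1246). Hence Gal(Q(sqrt(-1246))/Q) = Z/2Z.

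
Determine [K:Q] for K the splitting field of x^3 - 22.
[K:Q] = 6

x^3 - 22 has one real root r = 22^(1/3) and two complex roots r*zeta_3, r*zeta_3^2 where zeta_3 = e^(2*pi*i/3). The splitting field is Q(r, zeta_3). [Q(r):Q] = 3 and [Q(zeta_3):Q] = 2 with gcd = 1, so [Q(r, zeta_3):Q] = 3 * 2 = 6.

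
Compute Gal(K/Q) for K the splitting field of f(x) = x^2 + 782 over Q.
Gal(K/Q) = Z/2Z (cyclic of order 2)

x^2 + 782 is irreducible over Q since -782 is not a rational square. The splitting field Q(sqrt(-782)) has degree 2 over Q, and its unique nontrivial automorphism is sqrt(-782) ↦ -sqrt(-782). Hence Gal(Q(sqrt(-782))/Q) = Z/2Z.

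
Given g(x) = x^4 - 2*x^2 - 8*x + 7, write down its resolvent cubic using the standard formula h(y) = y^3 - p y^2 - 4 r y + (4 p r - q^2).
h(y) = y^3 + 2*y^2 - 28*y - 120

Identify coefficients: p = -2, q = -8, r = 7.
Plug into h(y) = y^3 - p y^2 - 4 r y + (4 p r - q^2):
  h(y) = y^3 - (-2) y^2 - 4*(7) y + (4*(-2)*(7) - (-8)^2)
       = y^3 + (2) y^2 + (-28) y + (-120).
Simplifying: h(y) = y^3 + 2*y^2 - 28*y - 120.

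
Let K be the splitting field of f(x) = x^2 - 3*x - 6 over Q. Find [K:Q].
[K:Q] = 2

The discriminant of x^2 + (-3)*x + (-6) is b^2 - 4c = 9 - (-24) = 33. Since 33 is not a perfect square in Q, the polynomial is irreducible over Q. Its two roots generate a degree-2 extension, so [K:Q] = 2.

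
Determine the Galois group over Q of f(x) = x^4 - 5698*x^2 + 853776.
Gal(K/Q) = Z/2Z (cyclic of order 2)

f factors as (x^2 - 154)(x^2 - 5544), so the splitting field is K = Q(sqrt(154), sqrt(5544)). The squarefree part of 154 is 154 and the squarefree part of 5544 is also 154, so sqrt(154) and sqrt(5544) are both rational multiples of sqrt(154). Hence Q(sqrt(154)) = Q(sqrt(5544)) = Q(sqrt(154)), and the splitting field collapses to a single degree-2 extension with Galois group Z/2Z.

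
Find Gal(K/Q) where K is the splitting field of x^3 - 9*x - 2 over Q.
Gal(K/Q) = S_3 (symmetric group of order 6)

Compute the discriminant of x^3 + (0)*x^2 + (-9)*x + (-2): Δ = 2808. Since Δ is not a rational square, the Galois group is not contained in A_3; it must be the full S_3 (irreducibility of the cubic rules out anything smaller).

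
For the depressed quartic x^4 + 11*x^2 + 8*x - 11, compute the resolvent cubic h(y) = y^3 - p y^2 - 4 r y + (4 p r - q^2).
h(y) = y^3 - 11*y^2 + 44*y - 548

Identify coefficients: p = 11, q = 8, r = -11.
Plug into h(y) = y^3 - p y^2 - 4 r y + (4 p r - q^2):
  h(y) = y^3 - (11) y^2 - 4*(-11) y + (4*(11)*(-11) - (8)^2)
       = y^3 + (-11) y^2 + (44) y + (-548).
Simplifying: h(y) = y^3 - 11*y^2 + 44*y - 548.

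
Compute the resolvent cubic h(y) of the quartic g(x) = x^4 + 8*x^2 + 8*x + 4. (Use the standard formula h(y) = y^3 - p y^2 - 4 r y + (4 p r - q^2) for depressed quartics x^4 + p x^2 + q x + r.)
h(y) = y^3 - 8*y^2 - 16*y + 64

Identify coefficients: p = 8, q = 8, r = 4.
Plug into h(y) = y^3 - p y^2 - 4 r y + (4 p r - q^2):
  h(y) = y^3 - (8) y^2 - 4*(4) y + (4*(8)*(4) - (8)^2)
       = y^3 + (-8) y^2 + (-16) y + (64).
Simplifying: h(y) = y^3 - 8*y^2 - 16*y + 64.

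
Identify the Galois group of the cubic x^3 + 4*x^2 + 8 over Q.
Gal(K/Q) = S_3 (symmetric group of order 6)

Compute the discriminant of x^3 + (4)*x^2 + (0)*x + (8): Δ = -3776. Since Δ is not a rational square, the Galois group is not contained in A_3; it must be the full S_3 (irreducibility of the cubic rules out anything smaller).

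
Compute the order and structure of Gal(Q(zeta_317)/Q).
|Gal(Q(zeta_317)/Q)| = phi(317) = 316; group ≅ (Z/317Z)^* ≅ Z/316Z

The n-th cyclotomic polynomial Φ_317(x) is the minimal polynomial of zeta_317 over Q and has degree phi(317) = 316. So Q(zeta_317) is a degree-316 Galois extension with Galois group (Z/317Z)^*. (Z/317Z)^* is cyclic since 317 is an odd prime power (or 4). Hence Gal(Q(zeta_317)/Q) ≅ Z/316Z.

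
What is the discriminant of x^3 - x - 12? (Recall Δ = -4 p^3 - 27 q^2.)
Δ = -3884

For a depressed cubic x^3 + p x + q the discriminant is Δ = -4 p^3 - 27 q^2 = -4*(-1)^3 - 27*(-12)^2 = 4 - 3888 = -3884.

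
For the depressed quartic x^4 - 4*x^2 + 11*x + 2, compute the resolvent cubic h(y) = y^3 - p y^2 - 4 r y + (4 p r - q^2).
h(y) = y^3 + 4*y^2 - 8*y - 153

Identify coefficients: p = -4, q = 11, r = 2.
Plug into h(y) = y^3 - p y^2 - 4 r y + (4 p r - q^2):
  h(y) = y^3 - (-4) y^2 - 4*(2) y + (4*(-4)*(2) - (11)^2)
       = y^3 + (4) y^2 + (-8) y + (-153).
Simplifying: h(y) = y^3 + 4*y^2 - 8*y - 153.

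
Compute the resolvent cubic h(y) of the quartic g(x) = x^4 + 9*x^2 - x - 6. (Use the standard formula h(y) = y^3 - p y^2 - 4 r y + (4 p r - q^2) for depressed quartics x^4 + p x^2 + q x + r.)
h(y) = y^3 - 9*y^2 + 24*y - 217

Identify coefficients: p = 9, q = -1, r = -6.
Plug into h(y) = y^3 - p y^2 - 4 r y + (4 p r - q^2):
  h(y) = y^3 - (9) y^2 - 4*(-6) y + (4*(9)*(-6) - (-1)^2)
       = y^3 + (-9) y^2 + (24) y + (-217).
Simplifying: h(y) = y^3 - 9*y^2 + 24*y - 217.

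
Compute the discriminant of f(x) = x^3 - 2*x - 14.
Δ = -5260

For a depressed cubic x^3 + p x + q the discriminant is Δ = -4 p^3 - 27 q^2 = -4*(-2)^3 - 27*(-14)^2 = 32 - 5292 = -5260.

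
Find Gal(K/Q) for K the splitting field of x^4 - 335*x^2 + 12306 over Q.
Gal(K/Q) = V_4 (Klein four-group, Z/2Z × Z/2Z)

f factors as (x^2 - 42)(x^2 - 293), so the splitting field is K = Q(sqrt(42), sqrt(293)). The elements 42, 293, 12306 are all non-squares in Q, so sqrt(42) and sqrt(293) generate independent quadratic extensions. Thus [K:Q] = 4 and Gal(K/Q) is generated by the two order-2 automorphisms sqrt(42) ↦ -sqrt(42) and sqrt(293) ↦ -sqrt(293), giving V_4.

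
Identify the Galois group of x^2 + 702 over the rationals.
Gal(K/Q) = Z/2Z (cyclic of order 2)

x^2 + 702 is irreducible over Q since -702 is not a rational square. The splitting field Q(sqrt(-702)) has degree 2 over Q, and its unique nontrivial automorphism is sqrt(-702) ↦ -sqrt(-702). Hence Gal(Q(sqrt(-702))/Q) = Z/2Z.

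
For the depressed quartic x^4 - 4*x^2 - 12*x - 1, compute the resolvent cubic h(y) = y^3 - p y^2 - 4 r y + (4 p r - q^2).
h(y) = y^3 + 4*y^2 + 4*y - 128

Identify coefficients: p = -4, q = -12, r = -1.
Plug into h(y) = y^3 - p y^2 - 4 r y + (4 p r - q^2):
  h(y) = y^3 - (-4) y^2 - 4*(-1) y + (4*(-4)*(-1) - (-12)^2)
       = y^3 + (4) y^2 + (4) y + (-128).
Simplifying: h(y) = y^3 + 4*y^2 + 4*y - 128.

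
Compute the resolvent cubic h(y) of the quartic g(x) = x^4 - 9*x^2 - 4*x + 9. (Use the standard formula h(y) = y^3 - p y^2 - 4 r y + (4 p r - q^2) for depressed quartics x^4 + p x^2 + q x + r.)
h(y) = y^3 + 9*y^2 - 36*y - 340

Identify coefficients: p = -9, q = -4, r = 9.
Plug into h(y) = y^3 - p y^2 - 4 r y + (4 p r - q^2):
  h(y) = y^3 - (-9) y^2 - 4*(9) y + (4*(-9)*(9) - (-4)^2)
       = y^3 + (9) y^2 + (-36) y + (-340).
Simplifying: h(y) = y^3 + 9*y^2 - 36*y - 340.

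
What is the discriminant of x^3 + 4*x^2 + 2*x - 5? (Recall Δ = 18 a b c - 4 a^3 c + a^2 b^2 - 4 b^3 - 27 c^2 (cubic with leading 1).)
Δ = -83

For x^3 + a x^2 + b x + c the discriminant is Δ = 18 a b c - 4 a^3 c + a^2 b^2 - 4 b^3 - 27 c^2.
Plug a = 4, b = 2, c = -5:
  18*(4)*(2)*(-5) - 4*(4)^3*(-5) + (4)^2*(2)^2 - 4*(2)^3 - 27*(-5)^2
  = -720 + (1280) + 64 + (-32) + (-675)
  = -83.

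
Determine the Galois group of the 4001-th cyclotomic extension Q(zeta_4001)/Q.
|Gal(Q(zeta_4001)/Q)| = phi(4001) = 4000; group ≅ (Z/4001Z)^* ≅ Z/4000Z

The n-th cyclotomic polynomial Φ_4001(x) is the minimal polynomial of zeta_4001 over Q and has degree phi(4001) = 4000. So Q(zeta_4001) is a degree-4000 Galois extension with Galois group (Z/4001Z)^*. (Z/4001Z)^* is cyclic since 4001 is an odd prime power (or 4). Hence Gal(Q(zeta_4001)/Q) ≅ Z/4000Z.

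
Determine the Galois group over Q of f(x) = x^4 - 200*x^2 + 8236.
Gal(K/Q) = V_4 (Klein four-group, Z/2Z × Z/2Z)

f factors as (x^2 - 142)(x^2 - 58), so the splitting field is K = Q(sqrt(142), sqrt(58)). The elements 142, 58, 8236 are all non-squares in Q, so sqrt(142) and sqrt(58) generate independent quadratic extensions. Thus [K:Q] = 4 and Gal(K/Q) is generated by the two order-2 automorphisms sqrt(142) ↦ -sqrt(142) and sqrt(58) ↦ -sqrt(58), giving V_4.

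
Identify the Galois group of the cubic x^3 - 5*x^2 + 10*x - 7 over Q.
Gal(K/Q) = S_3 (symmetric group of order 6)

Compute the discriminant of x^3 + (-5)*x^2 + (10)*x + (-7): Δ = -23. Since Δ is not a rational square, the Galois group is not contained in A_3; it must be the full S_3 (irreducibility of the cubic rules out anything smaller).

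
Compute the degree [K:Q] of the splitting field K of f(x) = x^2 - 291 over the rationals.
[K:Q] = 2

The polynomial x^2 - 291 is irreducible over Q since 291 is not a perfect square. Its splitting field is Q(sqrt(291)), which has degree 2 over Q.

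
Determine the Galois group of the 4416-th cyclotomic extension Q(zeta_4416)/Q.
|Gal(Q(zeta_4416)/Q)| = phi(4416) = 1408; group ≅ (Z/4416Z)^* ≅ Z/2Z × Z/2Z × Z/16Z × Z/22Z

The n-th cyclotomic polynomial Φ_4416(x) is the minimal polynomial of zeta_4416 over Q and has degree phi(4416) = 1408. So Q(zeta_4416) is a degree-1408 Galois extension with Galois group (Z/4416Z)^*. By CRT, (Z/4416Z)^* ≅ (Z/64Z)^* × (Z/3Z)^* × (Z/23Z)^*. Each prime-power unit group is (Z/64Z)^* ≅ Z/2Z × Z/16Z; (Z/3Z)^* ≅ Z/2Z; (Z/23Z)^* ≅ Z/22Z. Hence Gal(Q(zeta_4416)/Q) ≅ Z/2Z × Z/2Z × Z/16Z × Z/22Z.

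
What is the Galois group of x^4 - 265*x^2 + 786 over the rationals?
Gal(K/Q) = V_4 (Klein four-group, Z/2Z × Z/2Z)

f factors as (x^2 - 3)(x^2 - 262), so the splitting field is K = Q(sqrt(3), sqrt(262)). The elements 3, 262, 786 are all non-squares in Q, so sqrt(3) and sqrt(262) generate independent quadratic extensions. Thus [K:Q] = 4 and Gal(K/Q) is generated by the two order-2 automorphisms sqrt(3) ↦ -sqrt(3) and sqrt(262) ↦ -sqrt(262), giving V_4.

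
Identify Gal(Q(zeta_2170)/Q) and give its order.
|Gal(Q(zeta_2170)/Q)| = phi(2170) = 720; group ≅ (Z/2170Z)^* ≅ Z/4Z × Z/6Z × Z/30Z

The n-th cyclotomic polynomial Φ_2170(x) is the minimal polynomial of zeta_2170 over Q and has degree phi(2170) = 720. So Q(zeta_2170) is a degree-720 Galois extension with Galois group (Z/2170Z)^*. By CRT, (Z/2170Z)^* ≅ (Z/2Z)^* × (Z/5Z)^* × (Z/7Z)^* × (Z/31Z)^*. Each prime-power unit group is (Z/2Z)^* ≅ trivial group (order 1); (Z/5Z)^* ≅ Z/4Z; (Z/7Z)^* ≅ Z/6Z; (Z/31Z)^* ≅ Z/30Z. Hence Gal(Q(zeta_2170)/Q) ≅ Z/4Z × Z/6Z × Z/30Z.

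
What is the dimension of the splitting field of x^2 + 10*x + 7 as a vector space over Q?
[K:Q] = 2

The discriminant of x^2 + (10)*x + (7) is b^2 - 4c = 100 - (28) = 72. Since 72 is not a perfect square in Q, the polynomial is irreducible over Q. Its two roots generate a degree-2 extension, so [K:Q] = 2.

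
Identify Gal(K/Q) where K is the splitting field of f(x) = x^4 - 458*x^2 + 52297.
Gal(K/Q) = V_4 (Klein four-group, Z/2Z × Z/2Z)

f factors as (x^2 - 241)(x^2 - 217), so the splitting field is K = Q(sqrt(241), sqrt(217)). The elements 241, 217, 52297 are all non-squares in Q, so sqrt(241) and sqrt(217) generate independent quadratic extensions. Thus [K:Q] = 4 and Gal(K/Q) is generated by the two order-2 automorphisms sqrt(241) ↦ -sqrt(241) and sqrt(217) ↦ -sqrt(217), giving V_4.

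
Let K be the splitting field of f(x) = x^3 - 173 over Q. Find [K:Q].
[K:Q] = 6

x^3 - 173 has one real root r = 173^(1/3) and two complex roots r*zeta_3, r*zeta_3^2 where zeta_3 = e^(2*pi*i/3). The splitting field is Q(r, zeta_3). [Q(r):Q] = 3 and [Q(zeta_3):Q] = 2 with gcd = 1, so [Q(r, zeta_3):Q] = 3 * 2 = 6.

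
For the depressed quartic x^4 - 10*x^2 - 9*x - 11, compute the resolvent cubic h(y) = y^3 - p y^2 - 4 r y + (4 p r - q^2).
h(y) = y^3 + 10*y^2 + 44*y + 359

Identify coefficients: p = -10, q = -9, r = -11.
Plug into h(y) = y^3 - p y^2 - 4 r y + (4 p r - q^2):
  h(y) = y^3 - (-10) y^2 - 4*(-11) y + (4*(-10)*(-11) - (-9)^2)
       = y^3 + (10) y^2 + (44) y + (359).
Simplifying: h(y) = y^3 + 10*y^2 + 44*y + 359.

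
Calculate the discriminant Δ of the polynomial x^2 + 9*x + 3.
Δ = 69

For a quadratic a x^2 + b x + c the discriminant is Δ = b^2 - 4ac = (9)^2 - 4*(1)*(3) = 81 - (12) = 69.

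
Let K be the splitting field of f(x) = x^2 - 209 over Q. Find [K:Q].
[K:Q] = 2

The polynomial x^2 - 209 is irreducible over Q since 209 is not a perfect square. Its splitting field is Q(sqrt(209)), which has degree 2 over Q.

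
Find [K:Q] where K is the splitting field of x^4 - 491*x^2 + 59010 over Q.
[K:Q] = 4

f factors as (x^2 - 210)(x^2 - 281); the splitting field is K = Q(sqrt(210), sqrt(281)). Since 210, 281, and 59010 are all non-squares in Q, the three subfields Q(sqrt(210)), Q(sqrt(281)), Q(sqrt(59010)) are distinct degree-2 extensions, so [K:Q] = 4 (Klein four Galois group).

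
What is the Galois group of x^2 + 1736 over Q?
Gal(K/Q) = Z/2Z (cyclic of order 2)

x^2 + 1736 is irreducible over Q since -1736 is not a rational square. The splitting field Q(sqrt(-1736)) has degree 2 over Q, and its unique nontrivial automorphism is sqrt(-1736) ↦ -sqrt(-1736). Hence Gal(Q(sqrt(-1736))/Q) = Z/2Z.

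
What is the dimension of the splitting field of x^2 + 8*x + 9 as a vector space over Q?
[K:Q] = 2

The discriminant of x^2 + (8)*x + (9) is b^2 - 4c = 64 - (36) = 28. Since 28 is not a perfect square in Q, the polynomial is irreducible over Q. Its two roots generate a degree-2 extension, so [K:Q] = 2.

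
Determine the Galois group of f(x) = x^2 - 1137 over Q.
Gal(K/Q) = Z/2Z (cyclic of order 2)

x^2 - 1137 is irreducible over Q since 1137 is not a rational square. The splitting field Q(sqrt(1137)) has degree 2 over Q, and its unique nontrivial automorphism is sqrt(1137) ↦ -sqrt(1137). Hence Gal(Q(sqrt(1137))/Q) = Z/2Z.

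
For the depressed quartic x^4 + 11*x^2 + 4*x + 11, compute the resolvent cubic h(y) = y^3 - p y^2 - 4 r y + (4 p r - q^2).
h(y) = y^3 - 11*y^2 - 44*y + 468

Identify coefficients: p = 11, q = 4, r = 11.
Plug into h(y) = y^3 - p y^2 - 4 r y + (4 p r - q^2):
  h(y) = y^3 - (11) y^2 - 4*(11) y + (4*(11)*(11) - (4)^2)
       = y^3 + (-11) y^2 + (-44) y + (468).
Simplifying: h(y) = y^3 - 11*y^2 - 44*y + 468.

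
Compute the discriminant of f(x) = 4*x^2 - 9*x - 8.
Δ = 209

For a quadratic a x^2 + b x + c the discriminant is Δ = b^2 - 4ac = (-9)^2 - 4*(4)*(-8) = 81 - (-128) = 209.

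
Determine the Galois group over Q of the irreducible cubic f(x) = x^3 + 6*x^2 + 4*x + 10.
Gal(K/Q) = S_3 (symmetric group of order 6)

Compute the discriminant of x^3 + (6)*x^2 + (4)*x + (10): Δ = -6700. Since Δ is not a rational square, the Galois group is not contained in A_3; it must be the full S_3 (irreducibility of the cubic rules out anything smaller).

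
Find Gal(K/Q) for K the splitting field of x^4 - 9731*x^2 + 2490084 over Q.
Gal(K/Q) = Z/2Z (cyclic of order 2)

f factors as (x^2 - 9468)(x^2 - 263), so the splitting field is K = Q(sqrt(9468), sqrt(263)). The squarefree part of 9468 is 263 and the squarefree part of 263 is also 263, so sqrt(9468) and sqrt(263) are both rational multiples of sqrt(263). Hence Q(sqrt(9468)) = Q(sqrt(263)) = Q(sqrt(263)), and the splitting field collapses to a single degree-2 extension with Galois group Z/2Z.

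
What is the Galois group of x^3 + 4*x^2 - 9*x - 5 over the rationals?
Gal(K/Q) = S_3 (symmetric group of order 6)

Compute the discriminant of x^3 + (4)*x^2 + (-9)*x + (-5): Δ = 8057. Since Δ is not a rational square, the Galois group is not contained in A_3; it must be the full S_3 (irreducibility of the cubic rules out anything smaller).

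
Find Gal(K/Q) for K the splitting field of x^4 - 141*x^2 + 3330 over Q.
Gal(K/Q) = V_4 (Klein four-group, Z/2Z × Z/2Z)

f factors as (x^2 - 30)(x^2 - 111), so the splitting field is K = Q(sqrt(30), sqrt(111)). The elements 30, 111, 3330 are all non-squares in Q, so sqrt(30) and sqrt(111) generate independent quadratic extensions. Thus [K:Q] = 4 and Gal(K/Q) is generated by the two order-2 automorphisms sqrt(30) ↦ -sqrt(30) and sqrt(111) ↦ -sqrt(111), giving V_4.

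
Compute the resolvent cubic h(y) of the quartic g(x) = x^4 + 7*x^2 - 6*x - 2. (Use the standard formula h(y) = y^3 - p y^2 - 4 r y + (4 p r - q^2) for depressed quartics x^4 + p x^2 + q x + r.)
h(y) = y^3 - 7*y^2 + 8*y - 92

Identify coefficients: p = 7, q = -6, r = -2.
Plug into h(y) = y^3 - p y^2 - 4 r y + (4 p r - q^2):
  h(y) = y^3 - (7) y^2 - 4*(-2) y + (4*(7)*(-2) - (-6)^2)
       = y^3 + (-7) y^2 + (8) y + (-92).
Simplifying: h(y) = y^3 - 7*y^2 + 8*y - 92.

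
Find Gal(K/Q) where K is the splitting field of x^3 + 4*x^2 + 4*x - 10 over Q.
Gal(K/Q) = S_3 (symmetric group of order 6)

Compute the discriminant of x^3 + (4)*x^2 + (4)*x + (-10): Δ = -3020. Since Δ is not a rational square, the Galois group is not contained in A_3; it must be the full S_3 (irreducibility of the cubic rules out anything smaller).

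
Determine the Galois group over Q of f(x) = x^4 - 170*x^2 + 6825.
Gal(K/Q) = V_4 (Klein four-group, Z/2Z × Z/2Z)

f factors as (x^2 - 105)(x^2 - 65), so the splitting field is K = Q(sqrt(105), sqrt(65)). The elements 105, 65, 6825 are all non-squares in Q, so sqrt(105) and sqrt(65) generate independent quadratic extensions. Thus [K:Q] = 4 and Gal(K/Q) is generated by the two order-2 automorphisms sqrt(105) ↦ -sqrt(105) and sqrt(65) ↦ -sqrt(65), giving V_4.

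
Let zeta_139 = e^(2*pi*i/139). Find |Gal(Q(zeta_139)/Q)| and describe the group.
|Gal(Q(zeta_139)/Q)| = phi(139) = 138; group ≅ (Z/139Z)^* ≅ Z/138Z

The n-th cyclotomic polynomial Φ_139(x) is the minimal polynomial of zeta_139 over Q and has degree phi(139) = 138. So Q(zeta_139) is a degree-138 Galois extension with Galois group (Z/139Z)^*. (Z/139Z)^* is cyclic since 139 is an odd prime power (or 4). Hence Gal(Q(zeta_139)/Q) ≅ Z/138Z.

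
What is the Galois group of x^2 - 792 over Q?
Gal(K/Q) = Z/2Z (cyclic of order 2)

x^2 - 792 is irreducible over Q since 792 is not a rational square. The splitting field Q(sqrt(792)) has degree 2 over Q, and its unique nontrivial automorphism is sqrt(792) ↦ -sqrt(792). Hence Gal(Q(sqrt(792))/Q) = Z/2Z.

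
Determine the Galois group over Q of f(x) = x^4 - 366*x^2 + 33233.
Gal(K/Q) = V_4 (Klein four-group, Z/2Z × Z/2Z)

f factors as (x^2 - 199)(x^2 - 167), so the splitting field is K = Q(sqrt(199), sqrt(167)). The elements 199, 167, 33233 are all non-squares in Q, so sqrt(199) and sqrt(167) generate independent quadratic extensions. Thus [K:Q] = 4 and Gal(K/Q) is generated by the two order-2 automorphisms sqrt(199) ↦ -sqrt(199) and sqrt(167) ↦ -sqrt(167), giving V_4.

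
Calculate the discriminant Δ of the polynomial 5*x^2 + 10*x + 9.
Δ = -80

For a quadratic a x^2 + b x + c the discriminant is Δ = b^2 - 4ac = (10)^2 - 4*(5)*(9) = 100 - (180) = -80.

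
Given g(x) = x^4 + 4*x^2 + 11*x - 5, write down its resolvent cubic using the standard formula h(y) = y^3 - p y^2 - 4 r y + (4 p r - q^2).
h(y) = y^3 - 4*y^2 + 20*y - 201

Identify coefficients: p = 4, q = 11, r = -5.
Plug into h(y) = y^3 - p y^2 - 4 r y + (4 p r - q^2):
  h(y) = y^3 - (4) y^2 - 4*(-5) y + (4*(4)*(-5) - (11)^2)
       = y^3 + (-4) y^2 + (20) y + (-201).
Simplifying: h(y) = y^3 - 4*y^2 + 20*y - 201.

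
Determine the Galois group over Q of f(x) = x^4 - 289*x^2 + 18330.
Gal(K/Q) = V_4 (Klein four-group, Z/2Z × Z/2Z)

f factors as (x^2 - 94)(x^2 - 195), so the splitting field is K = Q(sqrt(94), sqrt(195)). The elements 94, 195, 18330 are all non-squares in Q, so sqrt(94) and sqrt(195) generate independent quadratic extensions. Thus [K:Q] = 4 and Gal(K/Q) is generated by the two order-2 automorphisms sqrt(94) ↦ -sqrt(94) and sqrt(195) ↦ -sqrt(195), giving V_4.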